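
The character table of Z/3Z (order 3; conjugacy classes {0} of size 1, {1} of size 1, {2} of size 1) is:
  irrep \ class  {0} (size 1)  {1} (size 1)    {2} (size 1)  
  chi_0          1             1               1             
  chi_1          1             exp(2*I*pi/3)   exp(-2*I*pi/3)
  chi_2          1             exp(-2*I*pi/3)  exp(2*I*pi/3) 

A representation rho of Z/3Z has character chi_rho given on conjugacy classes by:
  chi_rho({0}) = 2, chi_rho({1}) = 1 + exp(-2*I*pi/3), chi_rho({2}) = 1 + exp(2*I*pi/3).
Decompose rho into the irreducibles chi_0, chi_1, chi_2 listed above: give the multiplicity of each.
Multiplicities: chi_0: 1, chi_1: 0, chi_2: 1.

Reasoning: Use <chi_rho, chi> = (1/|G|) sum_C |C| * chi_rho(C) * conj(chi(C)) with |G| = 3 for each irreducible chi in the table:
  <chi_rho, chi_0> = (1/3)[1*(2)*conj(1) + 1*(1 + exp(-2*I*pi/3))*conj(1) + 1*(1 + exp(2*I*pi/3))*conj(1)]
      = (1/3)[(2) + (1 + exp(-2*I*pi/3)) + (1 + exp(2*I*pi/3))] = 3/3 = 1
  <chi_rho, chi_1> = (1/3)[1*(2)*conj(1) + 1*(1 + exp(-2*I*pi/3))*conj(exp(2*I*pi/3)) + 1*(1 + exp(2*I*pi/3))*conj(exp(-2*I*pi/3))]
      = (1/3)[(2) + (-1) + (-1)] = 0/3 = 0
  <chi_rho, chi_2> = (1/3)[1*(2)*conj(1) + 1*(1 + exp(-2*I*pi/3))*conj(exp(-2*I*pi/3)) + 1*(1 + exp(2*I*pi/3))*conj(exp(2*I*pi/3))]
      = (1/3)[(2) + (1 + exp(2*I*pi/3)) + (1 + exp(-2*I*pi/3))] = 3/3 = 1
(Exp terms are combined using exp(i*s)*conj(exp(i*t)) = exp(i*(s-t)), and sums of them are collapsed using the identity that for every m > 1 the m distinct m-th roots of unity sum to 0, e.g. 1 + exp(2*I*pi/3) + exp(-2*I*pi/3) = 0.)
Dimension check: dim(rho) = sum (mult * dim) = 1*1 + 0*1 + 1*1 = 2 = chi_rho(e) = 2.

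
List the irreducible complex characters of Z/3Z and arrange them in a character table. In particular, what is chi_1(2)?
Character table of Z/3Z (irreps indexed chi_0,...,chi_2 with chi_k(m) = zeta_3^(k*m), zeta_3 = exp(2*pi*i/3)):
  irrep \ class  {0} (size 1)  {1} (size 1)    {2} (size 1)  
  chi_0          1             1               1             
  chi_1          1             exp(2*I*pi/3)   exp(-2*I*pi/3)
  chi_2          1             exp(-2*I*pi/3)  exp(2*I*pi/3) 

Spot check: chi_1(2) = zeta_3^(1*2) = zeta_3^2 = exp(-2*I*pi/3).

Solution. Z/3Z is abelian, so all 3 irreducible complex representations are 1-dimensional. They are given by chi_k(m) = zeta_3^(k*m) for k = 0,...,2. Row orthogonality: sum_m chi_k(m) conj(chi_l(m)) = 3 * [k = l].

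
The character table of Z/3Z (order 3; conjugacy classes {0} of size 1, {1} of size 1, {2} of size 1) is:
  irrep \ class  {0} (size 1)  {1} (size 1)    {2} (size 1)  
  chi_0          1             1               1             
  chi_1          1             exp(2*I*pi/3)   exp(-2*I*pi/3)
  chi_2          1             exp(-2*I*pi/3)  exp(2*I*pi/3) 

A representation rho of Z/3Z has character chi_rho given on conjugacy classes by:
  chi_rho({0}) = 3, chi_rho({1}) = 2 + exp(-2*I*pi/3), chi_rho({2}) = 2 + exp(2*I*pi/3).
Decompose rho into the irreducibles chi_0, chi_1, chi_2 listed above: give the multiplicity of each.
Multiplicities: chi_0: 2, chi_1: 0, chi_2: 1.

Justification: Use <chi_rho, chi> = (1/|G|) sum_C |C| * chi_rho(C) * conj(chi(C)) with |G| = 3 for each irreducible chi in the table:
  <chi_rho, chi_0> = (1/3)[1*(3)*conj(1) + 1*(2 + exp(-2*I*pi/3))*conj(1) + 1*(2 + exp(2*I*pi/3))*conj(1)]
      = (1/3)[(3) + (2 + exp(-2*I*pi/3)) + (2 + exp(2*I*pi/3))] = 6/3 = 2
  <chi_rho, chi_1> = (1/3)[1*(3)*conj(1) + 1*(2 + exp(-2*I*pi/3))*conj(exp(2*I*pi/3)) + 1*(2 + exp(2*I*pi/3))*conj(exp(-2*I*pi/3))]
      = (1/3)[(3) + (2*exp(-2*I*pi/3) + exp(2*I*pi/3)) + (exp(-2*I*pi/3) + 2*exp(2*I*pi/3))] = 0/3 = 0
  <chi_rho, chi_2> = (1/3)[1*(3)*conj(1) + 1*(2 + exp(-2*I*pi/3))*conj(exp(-2*I*pi/3)) + 1*(2 + exp(2*I*pi/3))*conj(exp(2*I*pi/3))]
      = (1/3)[(3) + (1 + 2*exp(2*I*pi/3)) + (1 + 2*exp(-2*I*pi/3))] = 3/3 = 1
(Exp terms are combined using exp(i*s)*conj(exp(i*t)) = exp(i*(s-t)), and sums of them are collapsed using the identity that for every m > 1 the m distinct m-th roots of unity sum to 0, e.g. 1 + exp(2*I*pi/3) + exp(-2*I*pi/3) = 0.)
Dimension check: dim(rho) = sum (mult * dim) = 2*1 + 0*1 + 1*1 = 3 = chi_rho(e) = 3.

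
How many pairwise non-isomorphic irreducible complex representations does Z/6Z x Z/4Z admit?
24

Explanation: The number of irreducible complex representations of a finite group equals its number of conjugacy classes. Z/6Z x Z/4Z is abelian of order 24, so every element is its own conjugacy class: 24 classes, so Z/6Z x Z/4Z (order 24) has exactly 24 irreducible complex representations.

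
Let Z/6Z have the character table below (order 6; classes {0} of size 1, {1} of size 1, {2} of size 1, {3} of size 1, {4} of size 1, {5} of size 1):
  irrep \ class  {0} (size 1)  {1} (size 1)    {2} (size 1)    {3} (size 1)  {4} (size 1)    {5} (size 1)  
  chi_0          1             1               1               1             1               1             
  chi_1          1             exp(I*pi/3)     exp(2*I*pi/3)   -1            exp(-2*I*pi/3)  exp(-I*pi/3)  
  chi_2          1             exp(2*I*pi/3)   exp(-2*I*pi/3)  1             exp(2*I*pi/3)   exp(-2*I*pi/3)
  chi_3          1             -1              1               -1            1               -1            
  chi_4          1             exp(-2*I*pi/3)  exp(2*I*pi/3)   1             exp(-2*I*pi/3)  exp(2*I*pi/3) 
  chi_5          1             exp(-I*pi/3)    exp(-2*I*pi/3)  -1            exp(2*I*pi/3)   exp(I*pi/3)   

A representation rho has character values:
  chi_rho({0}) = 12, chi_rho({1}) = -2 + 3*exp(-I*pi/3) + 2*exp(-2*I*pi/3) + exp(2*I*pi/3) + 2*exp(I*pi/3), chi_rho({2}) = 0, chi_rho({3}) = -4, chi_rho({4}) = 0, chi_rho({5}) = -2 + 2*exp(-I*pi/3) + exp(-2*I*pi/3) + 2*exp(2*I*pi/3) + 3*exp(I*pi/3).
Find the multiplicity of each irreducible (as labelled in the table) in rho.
Multiplicities: chi_0: 1, chi_1: 2, chi_2: 1, chi_3: 3, chi_4: 2, chi_5: 3.

Why: Use <chi_rho, chi> = (1/|G|) sum_C |C| * chi_rho(C) * conj(chi(C)) with |G| = 6 for each irreducible chi in the table:
  <chi_rho, chi_0> = (1/6)[1*(12)*conj(1) + 1*(-2 + 3*exp(-I*pi/3) + 2*exp(-2*I*pi/3) + exp(2*I*pi/3) + 2*exp(I*pi/3))*conj(1) + 1*(0)*conj(1) + 1*(-4)*conj(1) + 1*(0)*conj(1) + 1*(-2 + 2*exp(-I*pi/3) + exp(-2*I*pi/3) + 2*exp(2*I*pi/3) + 3*exp(I*pi/3))*conj(1)]
      = (1/6)[(12) + (-2 + 3*exp(-I*pi/3) + 2*exp(-2*I*pi/3) + exp(2*I*pi/3) + 2*exp(I*pi/3)) + (0) + (-4) + (0) + (-2 + 2*exp(-I*pi/3) + exp(-2*I*pi/3) + 2*exp(2*I*pi/3) + 3*exp(I*pi/3))] = 6/6 = 1
  <chi_rho, chi_1> = (1/6)[1*(12)*conj(1) + 1*(-2 + 3*exp(-I*pi/3) + 2*exp(-2*I*pi/3) + exp(2*I*pi/3) + 2*exp(I*pi/3))*conj(exp(I*pi/3)) + 1*(0)*conj(exp(2*I*pi/3)) + 1*(-4)*conj(-1) + 1*(0)*conj(exp(-2*I*pi/3)) + 1*(-2 + 2*exp(-I*pi/3) + exp(-2*I*pi/3) + 2*exp(2*I*pi/3) + 3*exp(I*pi/3))*conj(exp(-I*pi/3))]
      = (1/6)[(12) + (-2) + (0) + (4) + (0) + (-2)] = 12/6 = 2
  <chi_rho, chi_2> = (1/6)[1*(12)*conj(1) + 1*(-2 + 3*exp(-I*pi/3) + 2*exp(-2*I*pi/3) + exp(2*I*pi/3) + 2*exp(I*pi/3))*conj(exp(2*I*pi/3)) + 1*(0)*conj(exp(-2*I*pi/3)) + 1*(-4)*conj(1) + 1*(0)*conj(exp(2*I*pi/3)) + 1*(-2 + 2*exp(-I*pi/3) + exp(-2*I*pi/3) + 2*exp(2*I*pi/3) + 3*exp(I*pi/3))*conj(exp(-2*I*pi/3))]
      = (1/6)[(12) + (-2 + 2*exp(-I*pi/3) + 2*exp(2*I*pi/3) - 2*exp(-2*I*pi/3)) + (0) + (-4) + (0) + (-2 + 2*exp(-2*I*pi/3) - 2*exp(2*I*pi/3) + 2*exp(I*pi/3))] = 6/6 = 1
  <chi_rho, chi_3> = (1/6)[1*(12)*conj(1) + 1*(-2 + 3*exp(-I*pi/3) + 2*exp(-2*I*pi/3) + exp(2*I*pi/3) + 2*exp(I*pi/3))*conj(-1) + 1*(0)*conj(1) + 1*(-4)*conj(-1) + 1*(0)*conj(1) + 1*(-2 + 2*exp(-I*pi/3) + exp(-2*I*pi/3) + 2*exp(2*I*pi/3) + 3*exp(I*pi/3))*conj(-1)]
      = (1/6)[(12) + (2 - 2*exp(I*pi/3) - exp(2*I*pi/3) - 2*exp(-2*I*pi/3) - 3*exp(-I*pi/3)) + (0) + (4) + (0) + (2 - 3*exp(I*pi/3) - 2*exp(2*I*pi/3) - exp(-2*I*pi/3) - 2*exp(-I*pi/3))] = 18/6 = 3
  <chi_rho, chi_4> = (1/6)[1*(12)*conj(1) + 1*(-2 + 3*exp(-I*pi/3) + 2*exp(-2*I*pi/3) + exp(2*I*pi/3) + 2*exp(I*pi/3))*conj(exp(-2*I*pi/3)) + 1*(0)*conj(exp(2*I*pi/3)) + 1*(-4)*conj(1) + 1*(0)*conj(exp(-2*I*pi/3)) + 1*(-2 + 2*exp(-I*pi/3) + exp(-2*I*pi/3) + 2*exp(2*I*pi/3) + 3*exp(I*pi/3))*conj(exp(2*I*pi/3))]
      = (1/6)[(12) + (2) + (0) + (-4) + (0) + (2)] = 12/6 = 2
  <chi_rho, chi_5> = (1/6)[1*(12)*conj(1) + 1*(-2 + 3*exp(-I*pi/3) + 2*exp(-2*I*pi/3) + exp(2*I*pi/3) + 2*exp(I*pi/3))*conj(exp(-I*pi/3)) + 1*(0)*conj(exp(-2*I*pi/3)) + 1*(-4)*conj(-1) + 1*(0)*conj(exp(2*I*pi/3)) + 1*(-2 + 2*exp(-I*pi/3) + exp(-2*I*pi/3) + 2*exp(2*I*pi/3) + 3*exp(I*pi/3))*conj(exp(I*pi/3))]
      = (1/6)[(12) + (2 - 2*exp(I*pi/3) + 2*exp(-I*pi/3) + 2*exp(2*I*pi/3)) + (0) + (4) + (0) + (2 + 2*exp(-2*I*pi/3) - 2*exp(-I*pi/3) + 2*exp(I*pi/3))] = 18/6 = 3
(Exp terms are combined using exp(i*s)*conj(exp(i*t)) = exp(i*(s-t)), and sums of them are collapsed using the identity that for every m > 1 the m distinct m-th roots of unity sum to 0, e.g. 1 + exp(2*I*pi/3) + exp(-2*I*pi/3) = 0.)
Dimension check: dim(rho) = sum (mult * dim) = 1*1 + 2*1 + 1*1 + 3*1 + 2*1 + 3*1 = 12 = chi_rho(e) = 12.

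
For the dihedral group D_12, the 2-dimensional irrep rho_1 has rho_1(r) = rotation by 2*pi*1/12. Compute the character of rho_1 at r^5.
chi_{rho_1}(r^5) = 2*cos(2*pi*1*5/12) = -sqrt(3)

Solution. rho_1(r^5) is rotation by angle 2*pi*1*5/12, whose trace is 2*cos(2*pi*1*5/12) = -sqrt(3).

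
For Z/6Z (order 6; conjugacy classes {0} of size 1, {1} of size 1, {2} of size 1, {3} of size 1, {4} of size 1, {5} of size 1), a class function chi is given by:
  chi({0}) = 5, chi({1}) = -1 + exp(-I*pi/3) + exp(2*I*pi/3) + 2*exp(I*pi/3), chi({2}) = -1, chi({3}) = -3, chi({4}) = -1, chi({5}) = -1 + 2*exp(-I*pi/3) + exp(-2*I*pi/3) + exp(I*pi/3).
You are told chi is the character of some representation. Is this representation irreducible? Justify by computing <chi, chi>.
Not irreducible (reducible): <chi, chi> = 7 > 1.

Details: <chi, chi> = (1/|G|) sum_C |C| * |chi(C)|^2 = (1/6)[1*|5|^2 + 1*|-1 + exp(-I*pi/3) + exp(2*I*pi/3) + 2*exp(I*pi/3)|^2 + 1*|-1|^2 + 1*|-3|^2 + 1*|-1|^2 + 1*|-1 + 2*exp(-I*pi/3) + exp(-2*I*pi/3) + exp(I*pi/3)|^2]
  = (1/6)[(25) + (3) + (1) + (9) + (1) + (3)] = 42/6 = 7.
(Exp terms are combined using exp(i*s)*conj(exp(i*t)) = exp(i*(s-t)), and sums of them are collapsed using the identity that for every m > 1 the m distinct m-th roots of unity sum to 0, e.g. 1 + exp(2*I*pi/3) + exp(-2*I*pi/3) = 0.)
A character is irreducible iff <chi, chi> = 1, so this representation is reducible.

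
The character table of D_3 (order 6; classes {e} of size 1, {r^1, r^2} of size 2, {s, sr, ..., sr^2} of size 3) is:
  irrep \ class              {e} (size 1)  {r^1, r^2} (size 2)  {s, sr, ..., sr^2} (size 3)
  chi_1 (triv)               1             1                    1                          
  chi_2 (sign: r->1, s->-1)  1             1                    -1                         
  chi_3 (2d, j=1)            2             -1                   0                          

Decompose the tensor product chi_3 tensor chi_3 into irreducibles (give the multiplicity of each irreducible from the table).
chi_3 tensor chi_3 = chi_1 + chi_2 + chi_3 (all other irreducibles have multiplicity 0).

Derivation: The character of a tensor product is the pointwise product (chi_3 * chi_3)(C) = chi_3(C) * chi_3(C):
  {e}: (2)*(2), {r^1, r^2}: (-1)*(-1), {s, sr, ..., sr^2}: (0)*(0)
so (chi_3 * chi_3) takes values
  {e} -> 4, {r^1, r^2} -> 1, {s, sr, ..., sr^2} -> 0.
Now take the inner product of this character with each irreducible chi from the table, <chi_3*chi_3, chi> = (1/6) sum_C |C| (chi_3*chi_3)(C) conj(chi(C)):
  <chi_3*chi_3, chi_1> = (1/6)[1*(4)*conj(1) + 2*(1)*conj(1) + 3*(0)*conj(1)]
      = (1/6)[(4) + (2) + (0)] = 6/6 = 1
  <chi_3*chi_3, chi_2> = (1/6)[1*(4)*conj(1) + 2*(1)*conj(1) + 3*(0)*conj(-1)]
      = (1/6)[(4) + (2) + (0)] = 6/6 = 1
  <chi_3*chi_3, chi_3> = (1/6)[1*(4)*conj(2) + 2*(1)*conj(-1) + 3*(0)*conj(0)]
      = (1/6)[(8) + (-2) + (0)] = 6/6 = 1
Hence the multiplicities are chi_1: 1, chi_2: 1, chi_3: 1. Dimension check: dim(chi_3)*dim(chi_3) = 2*2 = 4 and sum (mult * dim) = 1*1 + 1*1 + 1*2 = 4.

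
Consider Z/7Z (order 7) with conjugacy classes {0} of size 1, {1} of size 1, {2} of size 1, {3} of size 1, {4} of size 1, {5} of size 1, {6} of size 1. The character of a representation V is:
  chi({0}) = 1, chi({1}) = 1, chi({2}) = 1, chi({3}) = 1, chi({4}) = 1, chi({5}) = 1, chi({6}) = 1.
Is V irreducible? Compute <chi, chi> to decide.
Irreducible: <chi, chi> = 1.

Details: <chi, chi> = (1/|G|) sum_C |C| * |chi(C)|^2 = (1/7)[1*|1|^2 + 1*|1|^2 + 1*|1|^2 + 1*|1|^2 + 1*|1|^2 + 1*|1|^2 + 1*|1|^2]
  = (1/7)[(1) + (1) + (1) + (1) + (1) + (1) + (1)] = 7/7 = 1.
(Exp terms are combined using exp(i*s)*conj(exp(i*t)) = exp(i*(s-t)), and sums of them are collapsed using the identity that for every m > 1 the m distinct m-th roots of unity sum to 0, e.g. 1 + exp(2*I*pi/3) + exp(-2*I*pi/3) = 0.)
A character is irreducible iff <chi, chi> = 1, so this representation is irreducible.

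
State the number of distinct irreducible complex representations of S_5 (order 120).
7

Argument: The number of irreducible complex representations of a finite group equals its number of conjugacy classes. Conjugacy classes in S_5 correspond to cycle types, i.e. partitions of 5; there are p(5) = 7 of them, so S_5 (order 120) has exactly 7 irreducible complex representations.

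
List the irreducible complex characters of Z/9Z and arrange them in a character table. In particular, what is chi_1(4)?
Character table of Z/9Z (irreps indexed chi_0,...,chi_8 with chi_k(m) = zeta_9^(k*m), zeta_9 = exp(2*pi*i/9)):
  irrep \ class  {0} (size 1)  {1} (size 1)    {2} (size 1)    {3} (size 1)    {4} (size 1)    {5} (size 1)    {6} (size 1)    {7} (size 1)    {8} (size 1)  
  chi_0          1             1               1               1               1               1               1               1               1             
  chi_1          1             exp(2*I*pi/9)   exp(4*I*pi/9)   exp(2*I*pi/3)   exp(8*I*pi/9)   exp(-8*I*pi/9)  exp(-2*I*pi/3)  exp(-4*I*pi/9)  exp(-2*I*pi/9)
  chi_2          1             exp(4*I*pi/9)   exp(8*I*pi/9)   exp(-2*I*pi/3)  exp(-2*I*pi/9)  exp(2*I*pi/9)   exp(2*I*pi/3)   exp(-8*I*pi/9)  exp(-4*I*pi/9)
  chi_3          1             exp(2*I*pi/3)   exp(-2*I*pi/3)  1               exp(2*I*pi/3)   exp(-2*I*pi/3)  1               exp(2*I*pi/3)   exp(-2*I*pi/3)
  chi_4          1             exp(8*I*pi/9)   exp(-2*I*pi/9)  exp(2*I*pi/3)   exp(-4*I*pi/9)  exp(4*I*pi/9)   exp(-2*I*pi/3)  exp(2*I*pi/9)   exp(-8*I*pi/9)
  chi_5          1             exp(-8*I*pi/9)  exp(2*I*pi/9)   exp(-2*I*pi/3)  exp(4*I*pi/9)   exp(-4*I*pi/9)  exp(2*I*pi/3)   exp(-2*I*pi/9)  exp(8*I*pi/9) 
  chi_6          1             exp(-2*I*pi/3)  exp(2*I*pi/3)   1               exp(-2*I*pi/3)  exp(2*I*pi/3)   1               exp(-2*I*pi/3)  exp(2*I*pi/3) 
  chi_7          1             exp(-4*I*pi/9)  exp(-8*I*pi/9)  exp(2*I*pi/3)   exp(2*I*pi/9)   exp(-2*I*pi/9)  exp(-2*I*pi/3)  exp(8*I*pi/9)   exp(4*I*pi/9) 
  chi_8          1             exp(-2*I*pi/9)  exp(-4*I*pi/9)  exp(-2*I*pi/3)  exp(-8*I*pi/9)  exp(8*I*pi/9)   exp(2*I*pi/3)   exp(4*I*pi/9)   exp(2*I*pi/9) 

Spot check: chi_1(4) = zeta_9^(1*4) = zeta_9^4 = exp(8*I*pi/9).

Proof sketch: Z/9Z is abelian, so all 9 irreducible complex representations are 1-dimensional. They are given by chi_k(m) = zeta_9^(k*m) for k = 0,...,8. Row orthogonality: sum_m chi_k(m) conj(chi_l(m)) = 9 * [k = l].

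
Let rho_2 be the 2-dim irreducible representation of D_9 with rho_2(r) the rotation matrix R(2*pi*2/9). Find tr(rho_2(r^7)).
chi_{rho_2}(r^7) = 2*cos(2*pi*2*7/9) = -2*cos(pi/9)

Proof sketch: rho_2(r^7) is rotation by angle 2*pi*2*7/9, whose trace is 2*cos(2*pi*2*7/9) = -2*cos(pi/9).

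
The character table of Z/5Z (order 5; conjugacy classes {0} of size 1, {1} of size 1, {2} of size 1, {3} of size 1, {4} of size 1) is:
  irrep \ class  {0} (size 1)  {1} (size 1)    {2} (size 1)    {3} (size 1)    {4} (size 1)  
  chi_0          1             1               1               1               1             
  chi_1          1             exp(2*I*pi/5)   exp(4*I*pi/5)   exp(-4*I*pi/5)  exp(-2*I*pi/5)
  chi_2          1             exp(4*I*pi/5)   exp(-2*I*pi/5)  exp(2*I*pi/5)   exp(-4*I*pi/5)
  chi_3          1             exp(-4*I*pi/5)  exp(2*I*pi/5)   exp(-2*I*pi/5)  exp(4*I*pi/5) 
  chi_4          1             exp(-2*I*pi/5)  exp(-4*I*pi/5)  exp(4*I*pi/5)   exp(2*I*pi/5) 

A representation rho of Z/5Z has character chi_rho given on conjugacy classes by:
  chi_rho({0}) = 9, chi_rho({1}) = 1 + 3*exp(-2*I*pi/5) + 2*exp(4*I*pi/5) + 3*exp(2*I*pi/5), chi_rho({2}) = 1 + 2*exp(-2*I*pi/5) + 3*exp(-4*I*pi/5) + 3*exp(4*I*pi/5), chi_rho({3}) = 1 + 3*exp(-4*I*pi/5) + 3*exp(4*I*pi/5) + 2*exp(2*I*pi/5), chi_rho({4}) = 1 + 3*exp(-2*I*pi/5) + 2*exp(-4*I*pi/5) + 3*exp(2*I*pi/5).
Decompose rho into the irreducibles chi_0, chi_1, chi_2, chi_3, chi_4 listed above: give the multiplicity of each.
Multiplicities: chi_0: 1, chi_1: 3, chi_2: 2, chi_3: 0, chi_4: 3.

Details: Use <chi_rho, chi> = (1/|G|) sum_C |C| * chi_rho(C) * conj(chi(C)) with |G| = 5 for each irreducible chi in the table:
  <chi_rho, chi_0> = (1/5)[1*(9)*conj(1) + 1*(1 + 3*exp(-2*I*pi/5) + 2*exp(4*I*pi/5) + 3*exp(2*I*pi/5))*conj(1) + 1*(1 + 2*exp(-2*I*pi/5) + 3*exp(-4*I*pi/5) + 3*exp(4*I*pi/5))*conj(1) + 1*(1 + 3*exp(-4*I*pi/5) + 3*exp(4*I*pi/5) + 2*exp(2*I*pi/5))*conj(1) + 1*(1 + 3*exp(-2*I*pi/5) + 2*exp(-4*I*pi/5) + 3*exp(2*I*pi/5))*conj(1)]
      = (1/5)[(9) + (1 + 3*exp(-2*I*pi/5) + 2*exp(4*I*pi/5) + 3*exp(2*I*pi/5)) + (1 + 2*exp(-2*I*pi/5) + 3*exp(-4*I*pi/5) + 3*exp(4*I*pi/5)) + (1 + 3*exp(-4*I*pi/5) + 3*exp(4*I*pi/5) + 2*exp(2*I*pi/5)) + (1 + 3*exp(-2*I*pi/5) + 2*exp(-4*I*pi/5) + 3*exp(2*I*pi/5))] = 5/5 = 1
  <chi_rho, chi_1> = (1/5)[1*(9)*conj(1) + 1*(1 + 3*exp(-2*I*pi/5) + 2*exp(4*I*pi/5) + 3*exp(2*I*pi/5))*conj(exp(2*I*pi/5)) + 1*(1 + 2*exp(-2*I*pi/5) + 3*exp(-4*I*pi/5) + 3*exp(4*I*pi/5))*conj(exp(4*I*pi/5)) + 1*(1 + 3*exp(-4*I*pi/5) + 3*exp(4*I*pi/5) + 2*exp(2*I*pi/5))*conj(exp(-4*I*pi/5)) + 1*(1 + 3*exp(-2*I*pi/5) + 2*exp(-4*I*pi/5) + 3*exp(2*I*pi/5))*conj(exp(-2*I*pi/5))]
      = (1/5)[(9) + (3 + 3*exp(-4*I*pi/5) + exp(-2*I*pi/5) + 2*exp(2*I*pi/5)) + (3 + exp(-4*I*pi/5) + 2*exp(4*I*pi/5) + 3*exp(2*I*pi/5)) + (3 + 3*exp(-2*I*pi/5) + 2*exp(-4*I*pi/5) + exp(4*I*pi/5)) + (3 + 2*exp(-2*I*pi/5) + exp(2*I*pi/5) + 3*exp(4*I*pi/5))] = 15/5 = 3
  <chi_rho, chi_2> = (1/5)[1*(9)*conj(1) + 1*(1 + 3*exp(-2*I*pi/5) + 2*exp(4*I*pi/5) + 3*exp(2*I*pi/5))*conj(exp(4*I*pi/5)) + 1*(1 + 2*exp(-2*I*pi/5) + 3*exp(-4*I*pi/5) + 3*exp(4*I*pi/5))*conj(exp(-2*I*pi/5)) + 1*(1 + 3*exp(-4*I*pi/5) + 3*exp(4*I*pi/5) + 2*exp(2*I*pi/5))*conj(exp(2*I*pi/5)) + 1*(1 + 3*exp(-2*I*pi/5) + 2*exp(-4*I*pi/5) + 3*exp(2*I*pi/5))*conj(exp(-4*I*pi/5))]
      = (1/5)[(9) + (2 + 3*exp(-2*I*pi/5) + exp(-4*I*pi/5) + 3*exp(4*I*pi/5)) + (2 + 3*exp(-2*I*pi/5) + 3*exp(-4*I*pi/5) + exp(2*I*pi/5)) + (2 + exp(-2*I*pi/5) + 3*exp(4*I*pi/5) + 3*exp(2*I*pi/5)) + (2 + 3*exp(-4*I*pi/5) + exp(4*I*pi/5) + 3*exp(2*I*pi/5))] = 10/5 = 2
  <chi_rho, chi_3> = (1/5)[1*(9)*conj(1) + 1*(1 + 3*exp(-2*I*pi/5) + 2*exp(4*I*pi/5) + 3*exp(2*I*pi/5))*conj(exp(-4*I*pi/5)) + 1*(1 + 2*exp(-2*I*pi/5) + 3*exp(-4*I*pi/5) + 3*exp(4*I*pi/5))*conj(exp(2*I*pi/5)) + 1*(1 + 3*exp(-4*I*pi/5) + 3*exp(4*I*pi/5) + 2*exp(2*I*pi/5))*conj(exp(-2*I*pi/5)) + 1*(1 + 3*exp(-2*I*pi/5) + 2*exp(-4*I*pi/5) + 3*exp(2*I*pi/5))*conj(exp(4*I*pi/5))]
      = (1/5)[(9) + (2*exp(-2*I*pi/5) + 3*exp(-4*I*pi/5) + exp(4*I*pi/5) + 3*exp(2*I*pi/5)) + (2*exp(-4*I*pi/5) + exp(-2*I*pi/5) + 3*exp(4*I*pi/5) + 3*exp(2*I*pi/5)) + (3*exp(-2*I*pi/5) + 3*exp(-4*I*pi/5) + exp(2*I*pi/5) + 2*exp(4*I*pi/5)) + (3*exp(-2*I*pi/5) + exp(-4*I*pi/5) + 3*exp(4*I*pi/5) + 2*exp(2*I*pi/5))] = 0/5 = 0
  <chi_rho, chi_4> = (1/5)[1*(9)*conj(1) + 1*(1 + 3*exp(-2*I*pi/5) + 2*exp(4*I*pi/5) + 3*exp(2*I*pi/5))*conj(exp(-2*I*pi/5)) + 1*(1 + 2*exp(-2*I*pi/5) + 3*exp(-4*I*pi/5) + 3*exp(4*I*pi/5))*conj(exp(-4*I*pi/5)) + 1*(1 + 3*exp(-4*I*pi/5) + 3*exp(4*I*pi/5) + 2*exp(2*I*pi/5))*conj(exp(4*I*pi/5)) + 1*(1 + 3*exp(-2*I*pi/5) + 2*exp(-4*I*pi/5) + 3*exp(2*I*pi/5))*conj(exp(2*I*pi/5))]
      = (1/5)[(9) + (3 + 2*exp(-4*I*pi/5) + exp(2*I*pi/5) + 3*exp(4*I*pi/5)) + (3 + 3*exp(-2*I*pi/5) + exp(4*I*pi/5) + 2*exp(2*I*pi/5)) + (3 + 2*exp(-2*I*pi/5) + exp(-4*I*pi/5) + 3*exp(2*I*pi/5)) + (3 + 3*exp(-4*I*pi/5) + exp(-2*I*pi/5) + 2*exp(4*I*pi/5))] = 15/5 = 3
(Exp terms are combined using exp(i*s)*conj(exp(i*t)) = exp(i*(s-t)), and sums of them are collapsed using the identity that for every m > 1 the m distinct m-th roots of unity sum to 0, e.g. 1 + exp(2*I*pi/3) + exp(-2*I*pi/3) = 0.)
Dimension check: dim(rho) = sum (mult * dim) = 1*1 + 3*1 + 2*1 + 0*1 + 3*1 = 9 = chi_rho(e) = 9.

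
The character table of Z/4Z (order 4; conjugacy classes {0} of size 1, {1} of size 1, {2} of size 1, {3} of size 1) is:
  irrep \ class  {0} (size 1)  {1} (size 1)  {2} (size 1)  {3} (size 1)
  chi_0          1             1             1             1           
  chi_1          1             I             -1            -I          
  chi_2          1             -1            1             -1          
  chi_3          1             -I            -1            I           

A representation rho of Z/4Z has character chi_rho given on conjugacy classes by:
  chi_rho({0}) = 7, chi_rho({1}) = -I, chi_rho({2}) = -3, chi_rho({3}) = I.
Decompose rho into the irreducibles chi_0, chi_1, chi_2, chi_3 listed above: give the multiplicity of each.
Multiplicities: chi_0: 1, chi_1: 2, chi_2: 1, chi_3: 3.

Argument: Use <chi_rho, chi> = (1/|G|) sum_C |C| * chi_rho(C) * conj(chi(C)) with |G| = 4 for each irreducible chi in the table:
  <chi_rho, chi_0> = (1/4)[1*(7)*conj(1) + 1*(-I)*conj(1) + 1*(-3)*conj(1) + 1*(I)*conj(1)]
      = (1/4)[(7) + (-I) + (-3) + (I)] = 4/4 = 1
  <chi_rho, chi_1> = (1/4)[1*(7)*conj(1) + 1*(-I)*conj(I) + 1*(-3)*conj(-1) + 1*(I)*conj(-I)]
      = (1/4)[(7) + (-1) + (3) + (-1)] = 8/4 = 2
  <chi_rho, chi_2> = (1/4)[1*(7)*conj(1) + 1*(-I)*conj(-1) + 1*(-3)*conj(1) + 1*(I)*conj(-1)]
      = (1/4)[(7) + (I) + (-3) + (-I)] = 4/4 = 1
  <chi_rho, chi_3> = (1/4)[1*(7)*conj(1) + 1*(-I)*conj(-I) + 1*(-3)*conj(-1) + 1*(I)*conj(I)]
      = (1/4)[(7) + (1) + (3) + (1)] = 12/4 = 3
(Exp terms are combined using exp(i*s)*conj(exp(i*t)) = exp(i*(s-t)), and sums of them are collapsed using the identity that for every m > 1 the m distinct m-th roots of unity sum to 0, e.g. 1 + exp(2*I*pi/3) + exp(-2*I*pi/3) = 0.)
Dimension check: dim(rho) = sum (mult * dim) = 1*1 + 2*1 + 1*1 + 3*1 = 7 = chi_rho(e) = 7.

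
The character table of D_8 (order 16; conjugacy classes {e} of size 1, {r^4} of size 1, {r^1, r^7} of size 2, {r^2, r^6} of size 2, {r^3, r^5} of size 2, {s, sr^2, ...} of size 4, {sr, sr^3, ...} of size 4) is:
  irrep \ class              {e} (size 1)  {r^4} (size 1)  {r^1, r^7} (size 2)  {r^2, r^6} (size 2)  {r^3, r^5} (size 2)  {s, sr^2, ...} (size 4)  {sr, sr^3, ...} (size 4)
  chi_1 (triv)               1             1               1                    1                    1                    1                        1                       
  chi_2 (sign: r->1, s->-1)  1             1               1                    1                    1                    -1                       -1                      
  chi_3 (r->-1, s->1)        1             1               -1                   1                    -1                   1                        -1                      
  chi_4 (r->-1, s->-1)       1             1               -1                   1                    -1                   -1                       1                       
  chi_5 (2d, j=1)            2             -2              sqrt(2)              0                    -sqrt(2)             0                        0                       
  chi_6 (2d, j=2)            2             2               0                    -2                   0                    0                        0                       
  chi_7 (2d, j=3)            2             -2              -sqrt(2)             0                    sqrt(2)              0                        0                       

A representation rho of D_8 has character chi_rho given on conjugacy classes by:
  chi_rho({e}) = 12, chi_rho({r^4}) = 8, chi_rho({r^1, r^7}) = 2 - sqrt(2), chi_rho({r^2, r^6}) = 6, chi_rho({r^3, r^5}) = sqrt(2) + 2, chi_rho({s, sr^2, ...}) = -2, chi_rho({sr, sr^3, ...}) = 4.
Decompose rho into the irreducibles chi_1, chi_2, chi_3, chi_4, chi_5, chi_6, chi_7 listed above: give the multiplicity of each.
Multiplicities: chi_1: 3, chi_2: 2, chi_3: 0, chi_4: 3, chi_5: 0, chi_6: 1, chi_7: 1.

Details: Use <chi_rho, chi> = (1/|G|) sum_C |C| * chi_rho(C) * conj(chi(C)) with |G| = 16 for each irreducible chi in the table:
  <chi_rho, chi_1> = (1/16)[1*(12)*conj(1) + 1*(8)*conj(1) + 2*(2 - sqrt(2))*conj(1) + 2*(6)*conj(1) + 2*(sqrt(2) + 2)*conj(1) + 4*(-2)*conj(1) + 4*(4)*conj(1)]
      = (1/16)[(12) + (8) + (4 - 2*sqrt(2)) + (12) + (2*sqrt(2) + 4) + (-8) + (16)] = 48/16 = 3
  <chi_rho, chi_2> = (1/16)[1*(12)*conj(1) + 1*(8)*conj(1) + 2*(2 - sqrt(2))*conj(1) + 2*(6)*conj(1) + 2*(sqrt(2) + 2)*conj(1) + 4*(-2)*conj(-1) + 4*(4)*conj(-1)]
      = (1/16)[(12) + (8) + (4 - 2*sqrt(2)) + (12) + (2*sqrt(2) + 4) + (8) + (-16)] = 32/16 = 2
  <chi_rho, chi_3> = (1/16)[1*(12)*conj(1) + 1*(8)*conj(1) + 2*(2 - sqrt(2))*conj(-1) + 2*(6)*conj(1) + 2*(sqrt(2) + 2)*conj(-1) + 4*(-2)*conj(1) + 4*(4)*conj(-1)]
      = (1/16)[(12) + (8) + (-4 + 2*sqrt(2)) + (12) + (-4 - 2*sqrt(2)) + (-8) + (-16)] = 0/16 = 0
  <chi_rho, chi_4> = (1/16)[1*(12)*conj(1) + 1*(8)*conj(1) + 2*(2 - sqrt(2))*conj(-1) + 2*(6)*conj(1) + 2*(sqrt(2) + 2)*conj(-1) + 4*(-2)*conj(-1) + 4*(4)*conj(1)]
      = (1/16)[(12) + (8) + (-4 + 2*sqrt(2)) + (12) + (-4 - 2*sqrt(2)) + (8) + (16)] = 48/16 = 3
  <chi_rho, chi_5> = (1/16)[1*(12)*conj(2) + 1*(8)*conj(-2) + 2*(2 - sqrt(2))*conj(sqrt(2)) + 2*(6)*conj(0) + 2*(sqrt(2) + 2)*conj(-sqrt(2)) + 4*(-2)*conj(0) + 4*(4)*conj(0)]
      = (1/16)[(24) + (-16) + (-4 + 4*sqrt(2)) + (0) + (-4*sqrt(2) - 4) + (0) + (0)] = 0/16 = 0
  <chi_rho, chi_6> = (1/16)[1*(12)*conj(2) + 1*(8)*conj(2) + 2*(2 - sqrt(2))*conj(0) + 2*(6)*conj(-2) + 2*(sqrt(2) + 2)*conj(0) + 4*(-2)*conj(0) + 4*(4)*conj(0)]
      = (1/16)[(24) + (16) + (0) + (-24) + (0) + (0) + (0)] = 16/16 = 1
  <chi_rho, chi_7> = (1/16)[1*(12)*conj(2) + 1*(8)*conj(-2) + 2*(2 - sqrt(2))*conj(-sqrt(2)) + 2*(6)*conj(0) + 2*(sqrt(2) + 2)*conj(sqrt(2)) + 4*(-2)*conj(0) + 4*(4)*conj(0)]
      = (1/16)[(24) + (-16) + (4 - 4*sqrt(2)) + (0) + (4 + 4*sqrt(2)) + (0) + (0)] = 16/16 = 1
Dimension check: dim(rho) = sum (mult * dim) = 3*1 + 2*1 + 0*1 + 3*1 + 0*2 + 1*2 + 1*2 = 12 = chi_rho(e) = 12.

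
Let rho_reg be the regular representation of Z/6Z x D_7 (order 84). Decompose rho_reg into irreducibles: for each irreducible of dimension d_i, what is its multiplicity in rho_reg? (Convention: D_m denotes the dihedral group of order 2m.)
Each irreducible V_i of dimension d_i appears with multiplicity d_i, i.e. rho_reg = (direct sum over all irreducibles V_i) d_i V_i. The irreducible dimensions for Z/6Z x D_7 are 1, 1, 1, 1, 1, 1, 1, 1, 1, 1, 1, 1, 2, 2, 2, 2, 2, 2, 2, 2, 2, 2, 2, 2, 2, 2, 2, 2, 2, 2: 12 irreducibles of dimension 1, each with multiplicity 1; 18 irreducibles of dimension 2, each with multiplicity 2. Total dimension 12*1*1 + 18*2*2 = 84 = |G|.

Why: General theorem: in the regular representation of a finite group G, each irreducible appears with multiplicity equal to its dimension. Check: dim(rho_reg) = sum d_i^2 = 1 + 1 + 1 + 1 + 1 + 1 + 1 + 1 + 1 + 1 + 1 + 1 + 4 + 4 + 4 + 4 + 4 + 4 + 4 + 4 + 4 + 4 + 4 + 4 + 4 + 4 + 4 + 4 + 4 + 4 = 84 = |G|.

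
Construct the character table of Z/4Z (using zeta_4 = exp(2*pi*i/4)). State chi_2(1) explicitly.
Character table of Z/4Z (irreps indexed chi_0,...,chi_3 with chi_k(m) = zeta_4^(k*m), zeta_4 = exp(2*pi*i/4)):
  irrep \ class  {0} (size 1)  {1} (size 1)  {2} (size 1)  {3} (size 1)
  chi_0          1             1             1             1           
  chi_1          1             I             -1            -I          
  chi_2          1             -1            1             -1          
  chi_3          1             -I            -1            I           

Spot check: chi_2(1) = zeta_4^(2*1) = zeta_4^2 = -1.

Explanation: Z/4Z is abelian, so all 4 irreducible complex representations are 1-dimensional. They are given by chi_k(m) = zeta_4^(k*m) for k = 0,...,3. Row orthogonality: sum_m chi_k(m) conj(chi_l(m)) = 4 * [k = l].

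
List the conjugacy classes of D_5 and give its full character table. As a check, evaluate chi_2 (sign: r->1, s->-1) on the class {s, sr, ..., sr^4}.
Conjugacy classes: {e} of size 1, {r^1, r^4} of size 2, {r^2, r^3} of size 2, {s, sr, ..., sr^4} of size 5.
Character table:
  irrep \ class              {e} (size 1)  {r^1, r^4} (size 2)  {r^2, r^3} (size 2)  {s, sr, ..., sr^4} (size 5)
  chi_1 (triv)               1             1                    1                    1                          
  chi_2 (sign: r->1, s->-1)  1             1                    1                    -1                         
  chi_3 (2d, j=1)            2             -1/2 + sqrt(5)/2     -sqrt(5)/2 - 1/2     0                          
  chi_4 (2d, j=2)            2             -sqrt(5)/2 - 1/2     -1/2 + sqrt(5)/2     0                          

Spot check: chi_2 (sign: r->1, s->-1) on {s, sr, ..., sr^4} = -1.

Justification: D_5 has order 2*5 = 10 with 4 conjugacy classes, hence 4 irreducibles. Sum of squared dims 1 + 1 + 4 + 4 = 10 = |G|. Linear characters come from the abelianisation; the 2-dimensional irreps have character r^k -> 2*cos(2*pi*j*k/5), reflections -> 0.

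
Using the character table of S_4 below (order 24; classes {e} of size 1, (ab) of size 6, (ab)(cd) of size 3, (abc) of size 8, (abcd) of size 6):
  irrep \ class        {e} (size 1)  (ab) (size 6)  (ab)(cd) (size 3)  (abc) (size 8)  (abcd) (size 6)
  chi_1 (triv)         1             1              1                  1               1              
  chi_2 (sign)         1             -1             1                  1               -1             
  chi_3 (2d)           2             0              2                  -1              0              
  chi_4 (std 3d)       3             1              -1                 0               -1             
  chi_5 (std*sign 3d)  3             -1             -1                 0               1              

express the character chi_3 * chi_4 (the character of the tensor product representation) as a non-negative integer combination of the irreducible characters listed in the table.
chi_3 tensor chi_4 = chi_4 + chi_5 (all other irreducibles have multiplicity 0).

Justification: The character of a tensor product is the pointwise product (chi_3 * chi_4)(C) = chi_3(C) * chi_4(C):
  {e}: (2)*(3), (ab): (0)*(1), (ab)(cd): (2)*(-1), (abc): (-1)*(0), (abcd): (0)*(-1)
so (chi_3 * chi_4) takes values
  {e} -> 6, (ab) -> 0, (ab)(cd) -> -2, (abc) -> 0, (abcd) -> 0.
Now take the inner product of this character with each irreducible chi from the table, <chi_3*chi_4, chi> = (1/24) sum_C |C| (chi_3*chi_4)(C) conj(chi(C)):
  <chi_3*chi_4, chi_1> = (1/24)[1*(6)*conj(1) + 6*(0)*conj(1) + 3*(-2)*conj(1) + 8*(0)*conj(1) + 6*(0)*conj(1)]
      = (1/24)[(6) + (0) + (-6) + (0) + (0)] = 0/24 = 0
  <chi_3*chi_4, chi_2> = (1/24)[1*(6)*conj(1) + 6*(0)*conj(-1) + 3*(-2)*conj(1) + 8*(0)*conj(1) + 6*(0)*conj(-1)]
      = (1/24)[(6) + (0) + (-6) + (0) + (0)] = 0/24 = 0
  <chi_3*chi_4, chi_3> = (1/24)[1*(6)*conj(2) + 6*(0)*conj(0) + 3*(-2)*conj(2) + 8*(0)*conj(-1) + 6*(0)*conj(0)]
      = (1/24)[(12) + (0) + (-12) + (0) + (0)] = 0/24 = 0
  <chi_3*chi_4, chi_4> = (1/24)[1*(6)*conj(3) + 6*(0)*conj(1) + 3*(-2)*conj(-1) + 8*(0)*conj(0) + 6*(0)*conj(-1)]
      = (1/24)[(18) + (0) + (6) + (0) + (0)] = 24/24 = 1
  <chi_3*chi_4, chi_5> = (1/24)[1*(6)*conj(3) + 6*(0)*conj(-1) + 3*(-2)*conj(-1) + 8*(0)*conj(0) + 6*(0)*conj(1)]
      = (1/24)[(18) + (0) + (6) + (0) + (0)] = 24/24 = 1
Hence the multiplicities are chi_4: 1, chi_5: 1. Dimension check: dim(chi_3)*dim(chi_4) = 2*3 = 6 and sum (mult * dim) = 1*3 + 1*3 = 6.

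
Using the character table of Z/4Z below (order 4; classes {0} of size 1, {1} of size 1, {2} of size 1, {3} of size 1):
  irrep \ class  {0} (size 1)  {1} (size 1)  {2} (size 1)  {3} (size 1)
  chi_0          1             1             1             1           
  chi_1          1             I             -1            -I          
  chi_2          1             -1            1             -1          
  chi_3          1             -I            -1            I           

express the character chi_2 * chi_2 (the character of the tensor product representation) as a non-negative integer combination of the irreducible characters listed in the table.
chi_2 tensor chi_2 = chi_0 (all other irreducibles have multiplicity 0).

Explanation: The character of a tensor product is the pointwise product (chi_2 * chi_2)(C) = chi_2(C) * chi_2(C):
  {0}: (1)*(1), {1}: (-1)*(-1), {2}: (1)*(1), {3}: (-1)*(-1)
so (chi_2 * chi_2) takes values
  {0} -> 1, {1} -> 1, {2} -> 1, {3} -> 1.
Now take the inner product of this character with each irreducible chi from the table, <chi_2*chi_2, chi> = (1/4) sum_C |C| (chi_2*chi_2)(C) conj(chi(C)):
  <chi_2*chi_2, chi_0> = (1/4)[1*(1)*conj(1) + 1*(1)*conj(1) + 1*(1)*conj(1) + 1*(1)*conj(1)]
      = (1/4)[(1) + (1) + (1) + (1)] = 4/4 = 1
  <chi_2*chi_2, chi_1> = (1/4)[1*(1)*conj(1) + 1*(1)*conj(I) + 1*(1)*conj(-1) + 1*(1)*conj(-I)]
      = (1/4)[(1) + (-I) + (-1) + (I)] = 0/4 = 0
  <chi_2*chi_2, chi_2> = (1/4)[1*(1)*conj(1) + 1*(1)*conj(-1) + 1*(1)*conj(1) + 1*(1)*conj(-1)]
      = (1/4)[(1) + (-1) + (1) + (-1)] = 0/4 = 0
  <chi_2*chi_2, chi_3> = (1/4)[1*(1)*conj(1) + 1*(1)*conj(-I) + 1*(1)*conj(-1) + 1*(1)*conj(I)]
      = (1/4)[(1) + (I) + (-1) + (-I)] = 0/4 = 0
(Exp terms are combined using exp(i*s)*conj(exp(i*t)) = exp(i*(s-t)), and sums of them are collapsed using the identity that for every m > 1 the m distinct m-th roots of unity sum to 0, e.g. 1 + exp(2*I*pi/3) + exp(-2*I*pi/3) = 0.)
Hence the multiplicities are chi_0: 1. Dimension check: dim(chi_2)*dim(chi_2) = 1*1 = 1 and sum (mult * dim) = 1*1 = 1.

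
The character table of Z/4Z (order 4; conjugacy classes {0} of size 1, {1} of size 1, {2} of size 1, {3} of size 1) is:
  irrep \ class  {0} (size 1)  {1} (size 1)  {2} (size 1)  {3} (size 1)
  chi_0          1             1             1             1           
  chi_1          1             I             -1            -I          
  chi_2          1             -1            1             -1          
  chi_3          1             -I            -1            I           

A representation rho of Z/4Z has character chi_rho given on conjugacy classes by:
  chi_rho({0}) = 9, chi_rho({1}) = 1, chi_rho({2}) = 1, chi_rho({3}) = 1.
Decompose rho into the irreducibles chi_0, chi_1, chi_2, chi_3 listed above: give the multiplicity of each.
Multiplicities: chi_0: 3, chi_1: 2, chi_2: 2, chi_3: 2.

Proof sketch: Use <chi_rho, chi> = (1/|G|) sum_C |C| * chi_rho(C) * conj(chi(C)) with |G| = 4 for each irreducible chi in the table:
  <chi_rho, chi_0> = (1/4)[1*(9)*conj(1) + 1*(1)*conj(1) + 1*(1)*conj(1) + 1*(1)*conj(1)]
      = (1/4)[(9) + (1) + (1) + (1)] = 12/4 = 3
  <chi_rho, chi_1> = (1/4)[1*(9)*conj(1) + 1*(1)*conj(I) + 1*(1)*conj(-1) + 1*(1)*conj(-I)]
      = (1/4)[(9) + (-I) + (-1) + (I)] = 8/4 = 2
  <chi_rho, chi_2> = (1/4)[1*(9)*conj(1) + 1*(1)*conj(-1) + 1*(1)*conj(1) + 1*(1)*conj(-1)]
      = (1/4)[(9) + (-1) + (1) + (-1)] = 8/4 = 2
  <chi_rho, chi_3> = (1/4)[1*(9)*conj(1) + 1*(1)*conj(-I) + 1*(1)*conj(-1) + 1*(1)*conj(I)]
      = (1/4)[(9) + (I) + (-1) + (-I)] = 8/4 = 2
(Exp terms are combined using exp(i*s)*conj(exp(i*t)) = exp(i*(s-t)), and sums of them are collapsed using the identity that for every m > 1 the m distinct m-th roots of unity sum to 0, e.g. 1 + exp(2*I*pi/3) + exp(-2*I*pi/3) = 0.)
Dimension check: dim(rho) = sum (mult * dim) = 3*1 + 2*1 + 2*1 + 2*1 = 9 = chi_rho(e) = 9.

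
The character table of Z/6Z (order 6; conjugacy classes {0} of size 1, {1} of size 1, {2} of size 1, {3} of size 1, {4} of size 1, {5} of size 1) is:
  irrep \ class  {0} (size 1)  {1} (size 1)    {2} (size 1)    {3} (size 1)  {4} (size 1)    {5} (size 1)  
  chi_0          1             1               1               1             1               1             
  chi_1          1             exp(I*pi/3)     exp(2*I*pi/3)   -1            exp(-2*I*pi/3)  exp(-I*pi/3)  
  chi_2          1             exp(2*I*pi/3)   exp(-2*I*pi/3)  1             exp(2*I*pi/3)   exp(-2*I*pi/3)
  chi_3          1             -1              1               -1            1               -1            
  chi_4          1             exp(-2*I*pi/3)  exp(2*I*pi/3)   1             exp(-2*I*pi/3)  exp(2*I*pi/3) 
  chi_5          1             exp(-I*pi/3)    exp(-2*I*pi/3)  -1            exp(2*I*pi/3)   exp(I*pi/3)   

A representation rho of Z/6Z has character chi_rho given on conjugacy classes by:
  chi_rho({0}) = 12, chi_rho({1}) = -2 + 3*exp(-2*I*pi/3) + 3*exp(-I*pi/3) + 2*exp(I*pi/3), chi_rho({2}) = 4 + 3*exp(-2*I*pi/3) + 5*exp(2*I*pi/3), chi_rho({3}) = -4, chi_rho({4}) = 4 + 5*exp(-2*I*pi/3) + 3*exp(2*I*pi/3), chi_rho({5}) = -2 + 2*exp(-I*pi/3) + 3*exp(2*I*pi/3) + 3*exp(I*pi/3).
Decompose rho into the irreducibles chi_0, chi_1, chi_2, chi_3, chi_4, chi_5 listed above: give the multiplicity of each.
Multiplicities: chi_0: 1, chi_1: 2, chi_2: 0, chi_3: 3, chi_4: 3, chi_5: 3.

Reasoning: Use <chi_rho, chi> = (1/|G|) sum_C |C| * chi_rho(C) * conj(chi(C)) with |G| = 6 for each irreducible chi in the table:
  <chi_rho, chi_0> = (1/6)[1*(12)*conj(1) + 1*(-2 + 3*exp(-2*I*pi/3) + 3*exp(-I*pi/3) + 2*exp(I*pi/3))*conj(1) + 1*(4 + 3*exp(-2*I*pi/3) + 5*exp(2*I*pi/3))*conj(1) + 1*(-4)*conj(1) + 1*(4 + 5*exp(-2*I*pi/3) + 3*exp(2*I*pi/3))*conj(1) + 1*(-2 + 2*exp(-I*pi/3) + 3*exp(2*I*pi/3) + 3*exp(I*pi/3))*conj(1)]
      = (1/6)[(12) + (-2 + 3*exp(-2*I*pi/3) + 3*exp(-I*pi/3) + 2*exp(I*pi/3)) + (4 + 3*exp(-2*I*pi/3) + 5*exp(2*I*pi/3)) + (-4) + (4 + 5*exp(-2*I*pi/3) + 3*exp(2*I*pi/3)) + (-2 + 2*exp(-I*pi/3) + 3*exp(2*I*pi/3) + 3*exp(I*pi/3))] = 6/6 = 1
  <chi_rho, chi_1> = (1/6)[1*(12)*conj(1) + 1*(-2 + 3*exp(-2*I*pi/3) + 3*exp(-I*pi/3) + 2*exp(I*pi/3))*conj(exp(I*pi/3)) + 1*(4 + 3*exp(-2*I*pi/3) + 5*exp(2*I*pi/3))*conj(exp(2*I*pi/3)) + 1*(-4)*conj(-1) + 1*(4 + 5*exp(-2*I*pi/3) + 3*exp(2*I*pi/3))*conj(exp(-2*I*pi/3)) + 1*(-2 + 2*exp(-I*pi/3) + 3*exp(2*I*pi/3) + 3*exp(I*pi/3))*conj(exp(-I*pi/3))]
      = (1/6)[(12) + (-1 + 3*exp(-2*I*pi/3) - 2*exp(-I*pi/3)) + (5 + 4*exp(-2*I*pi/3) + 3*exp(2*I*pi/3)) + (4) + (5 + 3*exp(-2*I*pi/3) + 4*exp(2*I*pi/3)) + (-1 - 2*exp(I*pi/3) + 3*exp(2*I*pi/3))] = 12/6 = 2
  <chi_rho, chi_2> = (1/6)[1*(12)*conj(1) + 1*(-2 + 3*exp(-2*I*pi/3) + 3*exp(-I*pi/3) + 2*exp(I*pi/3))*conj(exp(2*I*pi/3)) + 1*(4 + 3*exp(-2*I*pi/3) + 5*exp(2*I*pi/3))*conj(exp(-2*I*pi/3)) + 1*(-4)*conj(1) + 1*(4 + 5*exp(-2*I*pi/3) + 3*exp(2*I*pi/3))*conj(exp(2*I*pi/3)) + 1*(-2 + 2*exp(-I*pi/3) + 3*exp(2*I*pi/3) + 3*exp(I*pi/3))*conj(exp(-2*I*pi/3))]
      = (1/6)[(12) + (-3 + 2*exp(-I*pi/3) - 2*exp(-2*I*pi/3) + 3*exp(2*I*pi/3)) + (3 + 5*exp(-2*I*pi/3) + 4*exp(2*I*pi/3)) + (-4) + (3 + 4*exp(-2*I*pi/3) + 5*exp(2*I*pi/3)) + (-3 + 3*exp(-2*I*pi/3) - 2*exp(2*I*pi/3) + 2*exp(I*pi/3))] = 0/6 = 0
  <chi_rho, chi_3> = (1/6)[1*(12)*conj(1) + 1*(-2 + 3*exp(-2*I*pi/3) + 3*exp(-I*pi/3) + 2*exp(I*pi/3))*conj(-1) + 1*(4 + 3*exp(-2*I*pi/3) + 5*exp(2*I*pi/3))*conj(1) + 1*(-4)*conj(-1) + 1*(4 + 5*exp(-2*I*pi/3) + 3*exp(2*I*pi/3))*conj(1) + 1*(-2 + 2*exp(-I*pi/3) + 3*exp(2*I*pi/3) + 3*exp(I*pi/3))*conj(-1)]
      = (1/6)[(12) + (2 - 2*exp(I*pi/3) - 3*exp(-I*pi/3) - 3*exp(-2*I*pi/3)) + (4 + 3*exp(-2*I*pi/3) + 5*exp(2*I*pi/3)) + (4) + (4 + 5*exp(-2*I*pi/3) + 3*exp(2*I*pi/3)) + (2 - 3*exp(I*pi/3) - 3*exp(2*I*pi/3) - 2*exp(-I*pi/3))] = 18/6 = 3
  <chi_rho, chi_4> = (1/6)[1*(12)*conj(1) + 1*(-2 + 3*exp(-2*I*pi/3) + 3*exp(-I*pi/3) + 2*exp(I*pi/3))*conj(exp(-2*I*pi/3)) + 1*(4 + 3*exp(-2*I*pi/3) + 5*exp(2*I*pi/3))*conj(exp(2*I*pi/3)) + 1*(-4)*conj(1) + 1*(4 + 5*exp(-2*I*pi/3) + 3*exp(2*I*pi/3))*conj(exp(-2*I*pi/3)) + 1*(-2 + 2*exp(-I*pi/3) + 3*exp(2*I*pi/3) + 3*exp(I*pi/3))*conj(exp(2*I*pi/3))]
      = (1/6)[(12) + (1 - 2*exp(2*I*pi/3) + 3*exp(I*pi/3)) + (5 + 4*exp(-2*I*pi/3) + 3*exp(2*I*pi/3)) + (-4) + (5 + 3*exp(-2*I*pi/3) + 4*exp(2*I*pi/3)) + (1 + 3*exp(-I*pi/3) - 2*exp(-2*I*pi/3))] = 18/6 = 3
  <chi_rho, chi_5> = (1/6)[1*(12)*conj(1) + 1*(-2 + 3*exp(-2*I*pi/3) + 3*exp(-I*pi/3) + 2*exp(I*pi/3))*conj(exp(-I*pi/3)) + 1*(4 + 3*exp(-2*I*pi/3) + 5*exp(2*I*pi/3))*conj(exp(-2*I*pi/3)) + 1*(-4)*conj(-1) + 1*(4 + 5*exp(-2*I*pi/3) + 3*exp(2*I*pi/3))*conj(exp(2*I*pi/3)) + 1*(-2 + 2*exp(-I*pi/3) + 3*exp(2*I*pi/3) + 3*exp(I*pi/3))*conj(exp(I*pi/3))]
      = (1/6)[(12) + (3 + 3*exp(-I*pi/3) - 2*exp(I*pi/3) + 2*exp(2*I*pi/3)) + (3 + 5*exp(-2*I*pi/3) + 4*exp(2*I*pi/3)) + (4) + (3 + 4*exp(-2*I*pi/3) + 5*exp(2*I*pi/3)) + (3 + 2*exp(-2*I*pi/3) - 2*exp(-I*pi/3) + 3*exp(I*pi/3))] = 18/6 = 3
(Exp terms are combined using exp(i*s)*conj(exp(i*t)) = exp(i*(s-t)), and sums of them are collapsed using the identity that for every m > 1 the m distinct m-th roots of unity sum to 0, e.g. 1 + exp(2*I*pi/3) + exp(-2*I*pi/3) = 0.)
Dimension check: dim(rho) = sum (mult * dim) = 1*1 + 2*1 + 0*1 + 3*1 + 3*1 + 3*1 = 12 = chi_rho(e) = 12.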